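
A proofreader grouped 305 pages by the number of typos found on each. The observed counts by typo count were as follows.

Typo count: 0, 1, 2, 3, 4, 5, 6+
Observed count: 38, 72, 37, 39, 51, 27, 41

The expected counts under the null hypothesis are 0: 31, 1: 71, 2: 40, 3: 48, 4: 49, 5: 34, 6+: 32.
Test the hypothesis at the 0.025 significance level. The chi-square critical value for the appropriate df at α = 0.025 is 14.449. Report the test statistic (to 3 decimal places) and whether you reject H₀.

7.561; do not reject

cat         O        E   (O−E)²/E
0          38       31     1.5806
1          72       71     0.0141
2          37       40     0.2250
3          39       48     1.6875
4          51       49     0.0816
5          27       34     1.4412
6+         41       32     2.5313
Sum = 7.561
df = 6. Since 7.561 < 14.449, we do not reject H₀.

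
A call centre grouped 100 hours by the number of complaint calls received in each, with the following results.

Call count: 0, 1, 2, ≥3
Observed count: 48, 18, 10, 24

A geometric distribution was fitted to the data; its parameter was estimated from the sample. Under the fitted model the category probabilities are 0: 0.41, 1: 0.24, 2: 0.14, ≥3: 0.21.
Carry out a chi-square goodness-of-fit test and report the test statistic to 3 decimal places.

4.267

Expected counts E_i = n·p_i: 100×0.41 = 41, 100×0.24 = 24, 100×0.14 = 14, 100×0.21 = 21.
χ² = (48−41)²/41 + (18−24)²/24 + (10−14)²/14 + (24−21)²/21
   = 1.1951 + 1.5000 + 1.1429 + 0.4286
Sum = 4.267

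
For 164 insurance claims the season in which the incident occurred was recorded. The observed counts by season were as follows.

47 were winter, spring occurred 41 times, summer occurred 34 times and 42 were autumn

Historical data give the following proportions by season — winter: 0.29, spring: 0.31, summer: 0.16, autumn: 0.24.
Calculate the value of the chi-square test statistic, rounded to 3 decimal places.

Expected counts E_i = n·p_i: 164×0.29 = 47.56, 164×0.31 = 50.84, 164×0.16 = 26.24, 164×0.24 = 39.36.
cat         O        E   (O−E)²/E
winter     47    47.56     0.0066
spring     41    50.84     1.9045
summer     34    26.24     2.2949
autumn     42    39.36     0.1771
Sum = 4.383

4.383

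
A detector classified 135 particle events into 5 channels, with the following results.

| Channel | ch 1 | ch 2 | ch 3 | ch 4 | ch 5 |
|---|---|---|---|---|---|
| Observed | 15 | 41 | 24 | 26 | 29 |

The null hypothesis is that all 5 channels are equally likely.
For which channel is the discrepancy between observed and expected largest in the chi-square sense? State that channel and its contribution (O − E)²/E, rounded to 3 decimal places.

ch 2, 7.259

Expected count for each of the 5 categories: 135/5 = 27.
χ² = (15−27)²/27 + (41−27)²/27 + (24−27)²/27 + (26−27)²/27 + (29−27)²/27
   = 5.3333 + 7.2593 + 0.3333 + 0.0370 + 0.1481
The largest term is for ch 2: 7.259.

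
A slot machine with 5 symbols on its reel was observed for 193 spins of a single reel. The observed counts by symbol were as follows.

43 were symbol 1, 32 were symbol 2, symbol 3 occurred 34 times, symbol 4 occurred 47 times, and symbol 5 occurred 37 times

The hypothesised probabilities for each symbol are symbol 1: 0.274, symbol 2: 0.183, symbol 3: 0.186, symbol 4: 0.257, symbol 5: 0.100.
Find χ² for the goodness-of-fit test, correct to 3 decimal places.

Expected counts E_i = n·p_i: 193×0.274 = 52.882, 193×0.183 = 35.319, 193×0.186 = 35.898, 193×0.257 = 49.601, 193×0.100 = 19.3.
symbol 1: (43 − 52.882)²/52.882 = 97.653924/52.882 = 1.8466
symbol 2: (32 − 35.319)²/35.319 = 11.015761/35.319 = 0.3119
symbol 3: (34 − 35.898)²/35.898 = 3.602404/35.898 = 0.1004
symbol 4: (47 − 49.601)²/49.601 = 6.765201/49.601 = 0.1364
symbol 5: (37 − 19.3)²/19.3 = 313.29/19.3 = 16.2326
Sum = 18.628

18.628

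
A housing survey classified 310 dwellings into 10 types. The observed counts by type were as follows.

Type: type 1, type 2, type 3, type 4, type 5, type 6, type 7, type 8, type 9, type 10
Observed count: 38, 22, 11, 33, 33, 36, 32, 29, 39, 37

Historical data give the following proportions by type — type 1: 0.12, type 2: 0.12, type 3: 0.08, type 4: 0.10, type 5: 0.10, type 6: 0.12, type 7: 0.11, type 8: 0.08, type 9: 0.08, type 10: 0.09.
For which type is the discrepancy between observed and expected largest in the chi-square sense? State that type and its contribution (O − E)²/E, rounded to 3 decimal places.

type 9, 8.131

Expected counts E_i = n·p_i: 310×0.12 = 37.2, 310×0.12 = 37.2, 310×0.08 = 24.8, 310×0.10 = 31, 310×0.10 = 31, 310×0.12 = 37.2, 310×0.11 = 34.1, 310×0.08 = 24.8, 310×0.08 = 24.8, 310×0.09 = 27.9.
cat          O        E   (O−E)²/E
type 1      38     37.2     0.0172
type 2      22     37.2     6.2108
type 3      11     24.8     7.6790
type 4      33       31     0.1290
type 5      33       31     0.1290
type 6      36     37.2     0.0387
type 7      32     34.1     0.1293
type 8      29     24.8     0.7113
type 9      39     24.8     8.1306
type 10     37     27.9     2.9681
The largest term is for type 9: 8.131.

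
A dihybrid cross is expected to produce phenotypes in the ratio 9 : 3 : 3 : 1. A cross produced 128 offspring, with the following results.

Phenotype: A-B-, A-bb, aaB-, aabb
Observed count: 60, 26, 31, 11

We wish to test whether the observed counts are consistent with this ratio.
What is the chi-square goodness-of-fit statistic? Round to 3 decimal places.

Ratio total = 16. Expected counts: 128×9/16 = 72, 128×3/16 = 24, 128×3/16 = 24, 128×1/16 = 8.
A-B-: (60 − 72)²/72 = 144/72 = 2.0000
A-bb: (26 − 24)²/24 = 4/24 = 0.1667
aaB-: (31 − 24)²/24 = 49/24 = 2.0417
aabb: (11 − 8)²/8 = 9/8 = 1.1250
Sum = 5.333

5.333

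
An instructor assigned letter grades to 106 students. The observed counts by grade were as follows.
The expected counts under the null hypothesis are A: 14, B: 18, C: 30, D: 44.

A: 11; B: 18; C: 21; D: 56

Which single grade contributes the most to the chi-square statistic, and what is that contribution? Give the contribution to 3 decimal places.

D, 3.273

χ² = (11−14)²/14 + (18−18)²/18 + (21−30)²/30 + (56−44)²/44
   = 0.6429 + 0.0000 + 2.7000 + 3.2727
The largest term is for D: 3.273.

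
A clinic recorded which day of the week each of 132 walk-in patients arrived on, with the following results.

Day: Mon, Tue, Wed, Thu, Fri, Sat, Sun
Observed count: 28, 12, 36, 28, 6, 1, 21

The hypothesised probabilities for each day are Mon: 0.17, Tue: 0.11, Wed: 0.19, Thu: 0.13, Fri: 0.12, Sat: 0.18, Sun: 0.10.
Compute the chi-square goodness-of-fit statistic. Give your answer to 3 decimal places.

45.941

Expected counts E_i = n·p_i: 132×0.17 = 22.44, 132×0.11 = 14.52, 132×0.19 = 25.08, 132×0.13 = 17.16, 132×0.12 = 15.84, 132×0.18 = 23.76, 132×0.10 = 13.2.
Mon: (28 − 22.44)²/22.44 = 30.9136/22.44 = 1.3776
Tue: (12 − 14.52)²/14.52 = 6.3504/14.52 = 0.4374
Wed: (36 − 25.08)²/25.08 = 119.2464/25.08 = 4.7546
Thu: (28 − 17.16)²/17.16 = 117.5056/17.16 = 6.8476
Fri: (6 − 15.84)²/15.84 = 96.8256/15.84 = 6.1127
Sat: (1 − 23.76)²/23.76 = 518.0176/23.76 = 21.8021
Sun: (21 − 13.2)²/13.2 = 60.84/13.2 = 4.6091
Sum = 45.941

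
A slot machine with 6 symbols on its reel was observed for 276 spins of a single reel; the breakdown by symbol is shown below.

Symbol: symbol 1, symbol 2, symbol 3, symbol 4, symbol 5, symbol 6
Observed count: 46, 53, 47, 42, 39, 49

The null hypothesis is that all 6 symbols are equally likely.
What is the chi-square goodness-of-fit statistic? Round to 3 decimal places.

2.696

Expected count for each of the 6 categories: 276/6 = 46.
χ² = (46−46)²/46 + (53−46)²/46 + (47−46)²/46 + (42−46)²/46 + (39−46)²/46 + (49−46)²/46
   = 0.0000 + 1.0652 + 0.0217 + 0.3478 + 1.0652 + 0.1957
Sum = 2.696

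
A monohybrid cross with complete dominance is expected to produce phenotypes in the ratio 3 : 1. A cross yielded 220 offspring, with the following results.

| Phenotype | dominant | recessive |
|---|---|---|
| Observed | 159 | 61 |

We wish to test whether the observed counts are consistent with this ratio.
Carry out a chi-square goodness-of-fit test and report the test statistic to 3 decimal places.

Ratio total = 4. Expected counts: 220×3/4 = 165, 220×1/4 = 55.
χ² = (159−165)²/165 + (61−55)²/55
   = 0.2182 + 0.6545
Sum = 0.873

0.873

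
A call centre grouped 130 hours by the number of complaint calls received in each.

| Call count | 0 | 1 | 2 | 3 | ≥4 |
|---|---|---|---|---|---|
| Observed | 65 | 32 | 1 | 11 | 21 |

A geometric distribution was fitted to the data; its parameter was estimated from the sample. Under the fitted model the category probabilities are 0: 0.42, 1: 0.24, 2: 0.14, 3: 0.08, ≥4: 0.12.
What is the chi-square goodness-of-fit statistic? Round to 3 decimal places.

Expected counts E_i = n·p_i: 130×0.42 = 54.6, 130×0.24 = 31.2, 130×0.14 = 18.2, 130×0.08 = 10.4, 130×0.12 = 15.6.
cat         O        E   (O−E)²/E
0          65     54.6     1.9810
1          32     31.2     0.0205
2           1     18.2    16.2549
3          11     10.4     0.0346
≥4         21     15.6     1.8692
Sum = 20.160

20.160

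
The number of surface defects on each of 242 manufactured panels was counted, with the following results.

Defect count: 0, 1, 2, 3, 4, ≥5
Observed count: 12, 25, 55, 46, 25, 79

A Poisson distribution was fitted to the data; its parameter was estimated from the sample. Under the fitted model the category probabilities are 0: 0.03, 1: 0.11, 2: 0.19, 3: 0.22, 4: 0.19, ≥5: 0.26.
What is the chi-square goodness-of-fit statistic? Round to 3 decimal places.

19.630

Expected counts E_i = n·p_i: 242×0.03 = 7.26, 242×0.11 = 26.62, 242×0.19 = 45.98, 242×0.22 = 53.24, 242×0.19 = 45.98, 242×0.26 = 62.92.
0: (12 − 7.26)²/7.26 = 22.4676/7.26 = 3.0947
1: (25 − 26.62)²/26.62 = 2.6244/26.62 = 0.0986
2: (55 − 45.98)²/45.98 = 81.3604/45.98 = 1.7695
3: (46 − 53.24)²/53.24 = 52.4176/53.24 = 0.9846
4: (25 − 45.98)²/45.98 = 440.1604/45.98 = 9.5729
≥5: (79 − 62.92)²/62.92 = 258.5664/62.92 = 4.1094
Sum = 19.630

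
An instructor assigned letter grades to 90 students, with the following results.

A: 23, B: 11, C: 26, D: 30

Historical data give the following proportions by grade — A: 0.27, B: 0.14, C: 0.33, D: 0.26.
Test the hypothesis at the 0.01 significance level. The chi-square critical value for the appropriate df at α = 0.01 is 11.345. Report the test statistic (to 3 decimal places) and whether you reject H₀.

2.595; do not reject

Expected counts E_i = n·p_i: 90×0.27 = 24.3, 90×0.14 = 12.6, 90×0.33 = 29.7, 90×0.26 = 23.4.
A: (23 − 24.3)²/24.3 = 1.69/24.3 = 0.0695
B: (11 − 12.6)²/12.6 = 2.56/12.6 = 0.2032
C: (26 − 29.7)²/29.7 = 13.69/29.7 = 0.4609
D: (30 − 23.4)²/23.4 = 43.56/23.4 = 1.8615
Sum = 2.595
df = 3. Since 2.595 < 11.345, we do not reject H₀.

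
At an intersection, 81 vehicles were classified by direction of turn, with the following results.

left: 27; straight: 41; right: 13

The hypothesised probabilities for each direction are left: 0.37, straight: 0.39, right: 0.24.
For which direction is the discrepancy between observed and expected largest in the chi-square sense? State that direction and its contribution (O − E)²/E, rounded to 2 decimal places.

Expected counts E_i = n·p_i: 81×0.37 = 29.97, 81×0.39 = 31.59, 81×0.24 = 19.44.
χ² = (27−29.97)²/29.97 + (41−31.59)²/31.59 + (13−19.44)²/19.44
   = 0.294 + 2.803 + 2.133
The largest term is for straight: 2.80.

straight, 2.80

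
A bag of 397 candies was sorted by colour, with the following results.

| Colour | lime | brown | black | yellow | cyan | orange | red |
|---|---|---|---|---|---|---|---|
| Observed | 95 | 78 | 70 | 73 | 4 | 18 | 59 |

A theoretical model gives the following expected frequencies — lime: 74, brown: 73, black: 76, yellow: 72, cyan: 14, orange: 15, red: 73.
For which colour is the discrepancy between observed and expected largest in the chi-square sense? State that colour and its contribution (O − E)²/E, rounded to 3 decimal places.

cyan, 7.143

χ² = (95−74)²/74 + (78−73)²/73 + (70−76)²/76 + (73−72)²/72 + (4−14)²/14 + (18−15)²/15 + (59−73)²/73
   = 5.9595 + 0.3425 + 0.4737 + 0.0139 + 7.1429 + 0.6000 + 2.6849
The largest term is for cyan: 7.143.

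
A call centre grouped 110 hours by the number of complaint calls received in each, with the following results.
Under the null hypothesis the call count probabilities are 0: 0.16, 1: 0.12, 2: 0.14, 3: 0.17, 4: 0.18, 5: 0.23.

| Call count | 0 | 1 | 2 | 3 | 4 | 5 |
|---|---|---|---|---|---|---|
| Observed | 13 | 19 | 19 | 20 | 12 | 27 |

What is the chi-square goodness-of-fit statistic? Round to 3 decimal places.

7.870

Expected counts E_i = n·p_i: 110×0.16 = 17.6, 110×0.12 = 13.2, 110×0.14 = 15.4, 110×0.17 = 18.7, 110×0.18 = 19.8, 110×0.23 = 25.3.
cat         O        E   (O−E)²/E
0          13     17.6     1.2023
1          19     13.2     2.5485
2          19     15.4     0.8416
3          20     18.7     0.0904
4          12     19.8     3.0727
5          27     25.3     0.1142
Sum = 7.870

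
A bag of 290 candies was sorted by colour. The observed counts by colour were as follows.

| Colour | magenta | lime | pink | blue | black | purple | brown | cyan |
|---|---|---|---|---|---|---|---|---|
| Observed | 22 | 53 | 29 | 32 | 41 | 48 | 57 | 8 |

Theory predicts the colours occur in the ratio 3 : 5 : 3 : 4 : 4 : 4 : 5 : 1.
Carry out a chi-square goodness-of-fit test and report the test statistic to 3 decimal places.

Ratio total = 29. Expected counts: 290×3/29 = 30, 290×5/29 = 50, 290×3/29 = 30, 290×4/29 = 40, 290×4/29 = 40, 290×4/29 = 40, 290×5/29 = 50, 290×1/29 = 10.
χ² = (22−30)²/30 + (53−50)²/50 + (29−30)²/30 + (32−40)²/40 + (41−40)²/40 + (48−40)²/40 + (57−50)²/50 + (8−10)²/10
   = 2.1333 + 0.1800 + 0.0333 + 1.6000 + 0.0250 + 1.6000 + 0.9800 + 0.4000
Sum = 6.952

6.952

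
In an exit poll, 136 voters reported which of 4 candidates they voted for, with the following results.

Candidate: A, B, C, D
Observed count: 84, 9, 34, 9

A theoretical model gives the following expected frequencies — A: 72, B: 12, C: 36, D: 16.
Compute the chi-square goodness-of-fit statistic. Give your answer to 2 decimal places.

χ² = (84−72)²/72 + (9−12)²/12 + (34−36)²/36 + (9−16)²/16
   = 2.000 + 0.750 + 0.111 + 3.063
Sum = 5.92

5.92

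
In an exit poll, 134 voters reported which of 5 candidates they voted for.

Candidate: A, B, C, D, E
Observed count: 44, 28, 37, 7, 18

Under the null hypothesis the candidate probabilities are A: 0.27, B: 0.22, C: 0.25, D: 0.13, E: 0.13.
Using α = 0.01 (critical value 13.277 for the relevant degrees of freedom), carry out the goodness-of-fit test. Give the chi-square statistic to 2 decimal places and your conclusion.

8.38; do not reject

Expected counts E_i = n·p_i: 134×0.27 = 36.18, 134×0.22 = 29.48, 134×0.25 = 33.5, 134×0.13 = 17.42, 134×0.13 = 17.42.
χ² = (44−36.18)²/36.18 + (28−29.48)²/29.48 + (37−33.5)²/33.5 + (7−17.42)²/17.42 + (18−17.42)²/17.42
   = 1.690 + 0.074 + 0.366 + 6.233 + 0.019
Sum = 8.38
df = 4. Since 8.38 < 13.277, we do not reject H₀.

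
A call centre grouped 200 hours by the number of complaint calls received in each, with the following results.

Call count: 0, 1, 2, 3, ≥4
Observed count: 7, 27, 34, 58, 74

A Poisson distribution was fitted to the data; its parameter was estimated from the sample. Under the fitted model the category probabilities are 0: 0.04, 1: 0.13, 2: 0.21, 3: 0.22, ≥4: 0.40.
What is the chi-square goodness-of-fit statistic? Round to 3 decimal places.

Expected counts E_i = n·p_i: 200×0.04 = 8, 200×0.13 = 26, 200×0.21 = 42, 200×0.22 = 44, 200×0.40 = 80.
χ² = (7−8)²/8 + (27−26)²/26 + (34−42)²/42 + (58−44)²/44 + (74−80)²/80
   = 0.1250 + 0.0385 + 1.5238 + 4.4545 + 0.4500
Sum = 6.592

6.592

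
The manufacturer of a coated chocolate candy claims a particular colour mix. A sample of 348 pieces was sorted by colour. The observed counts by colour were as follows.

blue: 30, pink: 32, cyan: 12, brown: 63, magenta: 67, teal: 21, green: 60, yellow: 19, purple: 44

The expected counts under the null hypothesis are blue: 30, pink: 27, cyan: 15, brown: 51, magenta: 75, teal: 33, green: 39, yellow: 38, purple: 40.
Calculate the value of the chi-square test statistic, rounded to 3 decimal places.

30.774

blue: (30 − 30)²/30 = 0/30 = 0.0000
pink: (32 − 27)²/27 = 25/27 = 0.9259
cyan: (12 − 15)²/15 = 9/15 = 0.6000
brown: (63 − 51)²/51 = 144/51 = 2.8235
magenta: (67 − 75)²/75 = 64/75 = 0.8533
teal: (21 − 33)²/33 = 144/33 = 4.3636
green: (60 − 39)²/39 = 441/39 = 11.3077
yellow: (19 − 38)²/38 = 361/38 = 9.5000
purple: (44 − 40)²/40 = 16/40 = 0.4000
Sum = 30.774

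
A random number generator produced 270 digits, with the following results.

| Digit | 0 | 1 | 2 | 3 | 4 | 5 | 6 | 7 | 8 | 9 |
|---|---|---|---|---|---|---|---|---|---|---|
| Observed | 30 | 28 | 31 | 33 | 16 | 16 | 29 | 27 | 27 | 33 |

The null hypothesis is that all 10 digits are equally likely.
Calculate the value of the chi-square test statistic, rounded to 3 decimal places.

Expected count for each of the 10 categories: 270/10 = 27.
cat         O        E   (O−E)²/E
0          30       27     0.3333
1          28       27     0.0370
2          31       27     0.5926
3          33       27     1.3333
4          16       27     4.4815
5          16       27     4.4815
6          29       27     0.1481
7          27       27     0.0000
8          27       27     0.0000
9          33       27     1.3333
Sum = 12.741

12.741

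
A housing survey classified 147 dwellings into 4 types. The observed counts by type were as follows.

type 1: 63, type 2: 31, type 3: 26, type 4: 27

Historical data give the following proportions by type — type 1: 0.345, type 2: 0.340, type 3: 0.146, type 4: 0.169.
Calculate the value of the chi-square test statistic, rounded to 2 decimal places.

Expected counts E_i = n·p_i: 147×0.345 = 50.715, 147×0.340 = 49.98, 147×0.146 = 21.462, 147×0.169 = 24.843.
type 1: (63 − 50.715)²/50.715 = 150.921225/50.715 = 2.976
type 2: (31 − 49.98)²/49.98 = 360.2404/49.98 = 7.208
type 3: (26 − 21.462)²/21.462 = 20.593444/21.462 = 0.960
type 4: (27 − 24.843)²/24.843 = 4.652649/24.843 = 0.187
Sum = 11.33

11.33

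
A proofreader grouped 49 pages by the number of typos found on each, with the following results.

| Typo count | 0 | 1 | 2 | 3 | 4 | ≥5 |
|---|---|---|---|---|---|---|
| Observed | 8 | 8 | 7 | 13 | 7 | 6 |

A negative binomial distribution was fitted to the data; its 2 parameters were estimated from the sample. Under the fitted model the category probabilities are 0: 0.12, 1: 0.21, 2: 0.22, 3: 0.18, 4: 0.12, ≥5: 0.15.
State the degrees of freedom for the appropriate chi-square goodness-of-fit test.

3

There are k = 6 categories and 2 parameters estimated from the data, so df = 6 − 1 − 2 = 3.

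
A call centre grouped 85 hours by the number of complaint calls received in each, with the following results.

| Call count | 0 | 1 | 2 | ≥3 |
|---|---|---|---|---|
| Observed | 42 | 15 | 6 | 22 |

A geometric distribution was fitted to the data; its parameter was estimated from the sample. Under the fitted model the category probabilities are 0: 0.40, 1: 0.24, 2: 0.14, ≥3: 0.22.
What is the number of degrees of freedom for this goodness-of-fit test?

2

There are k = 4 categories and 1 parameter estimated from the data, so df = 4 − 1 − 1 = 2.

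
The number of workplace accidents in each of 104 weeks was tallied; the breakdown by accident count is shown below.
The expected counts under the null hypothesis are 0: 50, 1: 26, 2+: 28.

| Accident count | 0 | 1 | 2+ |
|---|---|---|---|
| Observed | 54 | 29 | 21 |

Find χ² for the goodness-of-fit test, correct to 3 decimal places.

2.416

0: (54 − 50)²/50 = 16/50 = 0.3200
1: (29 − 26)²/26 = 9/26 = 0.3462
2+: (21 − 28)²/28 = 49/28 = 1.7500
Sum = 2.416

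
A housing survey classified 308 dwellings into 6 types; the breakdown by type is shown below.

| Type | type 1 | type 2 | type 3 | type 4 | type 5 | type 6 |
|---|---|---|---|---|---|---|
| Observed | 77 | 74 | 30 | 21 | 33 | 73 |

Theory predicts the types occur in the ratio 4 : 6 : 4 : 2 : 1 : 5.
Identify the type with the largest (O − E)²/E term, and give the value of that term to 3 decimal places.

type 5, 25.786

Ratio total = 22. Expected counts: 308×4/22 = 56, 308×6/22 = 84, 308×4/22 = 56, 308×2/22 = 28, 308×1/22 = 14, 308×5/22 = 70.
type 1: (77 − 56)²/56 = 441/56 = 7.8750
type 2: (74 − 84)²/84 = 100/84 = 1.1905
type 3: (30 − 56)²/56 = 676/56 = 12.0714
type 4: (21 − 28)²/28 = 49/28 = 1.7500
type 5: (33 − 14)²/14 = 361/14 = 25.7857
type 6: (73 − 70)²/70 = 9/70 = 0.1286
The largest term is for type 5: 25.786.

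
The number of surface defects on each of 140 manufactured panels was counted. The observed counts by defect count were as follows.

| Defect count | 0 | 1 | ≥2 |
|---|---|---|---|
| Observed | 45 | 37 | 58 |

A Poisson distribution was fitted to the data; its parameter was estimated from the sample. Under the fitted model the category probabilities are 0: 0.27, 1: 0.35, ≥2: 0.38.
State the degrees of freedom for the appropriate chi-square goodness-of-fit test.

There are k = 3 categories and 1 parameter estimated from the data, so df = 3 − 1 − 1 = 1.

1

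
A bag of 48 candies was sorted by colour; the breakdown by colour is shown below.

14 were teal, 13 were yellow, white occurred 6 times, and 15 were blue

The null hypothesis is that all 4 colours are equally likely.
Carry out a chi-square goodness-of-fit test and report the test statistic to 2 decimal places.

4.17

Expected count for each of the 4 categories: 48/4 = 12.
teal: (14 − 12)²/12 = 4/12 = 0.333
yellow: (13 − 12)²/12 = 1/12 = 0.083
white: (6 − 12)²/12 = 36/12 = 3.000
blue: (15 − 12)²/12 = 9/12 = 0.750
Sum = 4.17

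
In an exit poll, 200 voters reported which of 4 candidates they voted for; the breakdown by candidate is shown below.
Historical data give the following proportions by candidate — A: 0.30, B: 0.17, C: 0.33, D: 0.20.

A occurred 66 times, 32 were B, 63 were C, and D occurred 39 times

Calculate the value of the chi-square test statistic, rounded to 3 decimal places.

Expected counts E_i = n·p_i: 200×0.30 = 60, 200×0.17 = 34, 200×0.33 = 66, 200×0.20 = 40.
χ² = (66−60)²/60 + (32−34)²/34 + (63−66)²/66 + (39−40)²/40
   = 0.6000 + 0.1176 + 0.1364 + 0.0250
Sum = 0.879

0.879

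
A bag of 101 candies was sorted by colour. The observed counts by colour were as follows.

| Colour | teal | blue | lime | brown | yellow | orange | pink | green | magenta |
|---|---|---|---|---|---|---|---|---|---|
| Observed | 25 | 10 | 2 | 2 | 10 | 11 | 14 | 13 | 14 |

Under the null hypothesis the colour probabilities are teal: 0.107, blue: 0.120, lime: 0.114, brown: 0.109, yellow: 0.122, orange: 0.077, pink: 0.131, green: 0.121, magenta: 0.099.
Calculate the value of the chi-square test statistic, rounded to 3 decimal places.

37.713

Expected counts E_i = n·p_i: 101×0.107 = 10.807, 101×0.120 = 12.12, 101×0.114 = 11.514, 101×0.109 = 11.009, 101×0.122 = 12.322, 101×0.077 = 7.777, 101×0.131 = 13.231, 101×0.121 = 12.221, 101×0.099 = 9.999.
χ² = (25−10.807)²/10.807 + (10−12.12)²/12.12 + (2−11.514)²/11.514 + (2−11.009)²/11.009 + (10−12.322)²/12.322 + (11−7.777)²/7.777 + (14−13.231)²/13.231 + (13−12.221)²/12.221 + (14−9.999)²/9.999
   = 18.6399 + 0.3708 + 7.8614 + 7.3723 + 0.4376 + 1.3357 + 0.0447 + 0.0497 + 1.6010
Sum = 37.713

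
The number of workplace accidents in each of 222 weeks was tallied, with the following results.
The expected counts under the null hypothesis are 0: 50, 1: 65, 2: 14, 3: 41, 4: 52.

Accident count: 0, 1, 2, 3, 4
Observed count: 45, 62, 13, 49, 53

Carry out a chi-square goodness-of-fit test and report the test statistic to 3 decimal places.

χ² = (45−50)²/50 + (62−65)²/65 + (13−14)²/14 + (49−41)²/41 + (53−52)²/52
   = 0.5000 + 0.1385 + 0.0714 + 1.5610 + 0.0192
Sum = 2.290

2.290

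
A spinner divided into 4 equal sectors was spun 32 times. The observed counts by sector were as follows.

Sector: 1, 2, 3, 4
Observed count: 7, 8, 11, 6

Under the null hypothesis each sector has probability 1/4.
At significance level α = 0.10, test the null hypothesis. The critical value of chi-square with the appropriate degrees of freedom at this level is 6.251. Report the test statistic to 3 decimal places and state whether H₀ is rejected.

Under H₀ each category has probability 1/4, so each expected count is 32/4 = 8.
1: (7 − 8)²/8 = 1/8 = 0.1250
2: (8 − 8)²/8 = 0/8 = 0.0000
3: (11 − 8)²/8 = 9/8 = 1.1250
4: (6 − 8)²/8 = 4/8 = 0.5000
Sum = 1.750
df = 3. Since 1.750 < 6.251, we do not reject H₀.

1.750; do not reject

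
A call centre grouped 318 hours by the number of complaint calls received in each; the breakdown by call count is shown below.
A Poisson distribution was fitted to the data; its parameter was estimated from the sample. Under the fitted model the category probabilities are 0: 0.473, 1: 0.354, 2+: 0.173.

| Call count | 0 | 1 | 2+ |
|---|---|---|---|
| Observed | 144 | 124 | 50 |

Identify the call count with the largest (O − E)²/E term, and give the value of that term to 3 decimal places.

Expected counts E_i = n·p_i: 318×0.473 = 150.414, 318×0.354 = 112.572, 318×0.173 = 55.014.
0: (144 − 150.414)²/150.414 = 41.139396/150.414 = 0.2735
1: (124 − 112.572)²/112.572 = 130.599184/112.572 = 1.1601
2+: (50 − 55.014)²/55.014 = 25.140196/55.014 = 0.4570
The largest term is for 1: 1.160.

1, 1.160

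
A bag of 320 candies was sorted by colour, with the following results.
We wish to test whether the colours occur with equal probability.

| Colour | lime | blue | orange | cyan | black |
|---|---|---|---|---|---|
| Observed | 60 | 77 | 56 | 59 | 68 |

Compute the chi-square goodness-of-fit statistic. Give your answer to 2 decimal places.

Expected count for each of the 5 categories: 320/5 = 64.
χ² = (60−64)²/64 + (77−64)²/64 + (56−64)²/64 + (59−64)²/64 + (68−64)²/64
   = 0.250 + 2.641 + 1.000 + 0.391 + 0.250
Sum = 4.53

4.53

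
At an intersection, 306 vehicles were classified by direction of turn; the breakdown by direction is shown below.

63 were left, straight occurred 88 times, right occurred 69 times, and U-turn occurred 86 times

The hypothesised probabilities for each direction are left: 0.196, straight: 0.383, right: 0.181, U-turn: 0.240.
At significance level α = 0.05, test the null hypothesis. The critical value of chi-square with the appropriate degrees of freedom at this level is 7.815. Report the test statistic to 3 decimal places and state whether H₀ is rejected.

12.921; reject

Expected counts E_i = n·p_i: 306×0.196 = 59.976, 306×0.383 = 117.198, 306×0.181 = 55.386, 306×0.240 = 73.44.
cat           O        E   (O−E)²/E
left         63   59.976     0.1525
straight     88  117.198     7.2742
right        69   55.386     3.3464
U-turn       86    73.44     2.1481
Sum = 12.921
df = 3. Since 12.921 > 7.815, we reject H₀.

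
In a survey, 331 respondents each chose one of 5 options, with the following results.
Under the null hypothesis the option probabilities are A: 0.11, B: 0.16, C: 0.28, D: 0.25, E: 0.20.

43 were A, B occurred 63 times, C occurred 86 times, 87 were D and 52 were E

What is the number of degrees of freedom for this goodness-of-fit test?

There are k = 5 categories and no parameters were estimated from the data, so df = 5 − 1 = 4.

4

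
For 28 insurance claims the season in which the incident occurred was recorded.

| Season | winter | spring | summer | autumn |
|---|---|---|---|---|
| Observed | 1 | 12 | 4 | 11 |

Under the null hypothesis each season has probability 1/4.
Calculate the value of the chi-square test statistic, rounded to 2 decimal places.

Under H₀ each category has probability 1/4, so each expected count is 28/4 = 7.
cat         O        E   (O−E)²/E
winter      1        7      5.143
spring     12        7      3.571
summer      4        7      1.286
autumn     11        7      2.286
Sum = 12.29

12.29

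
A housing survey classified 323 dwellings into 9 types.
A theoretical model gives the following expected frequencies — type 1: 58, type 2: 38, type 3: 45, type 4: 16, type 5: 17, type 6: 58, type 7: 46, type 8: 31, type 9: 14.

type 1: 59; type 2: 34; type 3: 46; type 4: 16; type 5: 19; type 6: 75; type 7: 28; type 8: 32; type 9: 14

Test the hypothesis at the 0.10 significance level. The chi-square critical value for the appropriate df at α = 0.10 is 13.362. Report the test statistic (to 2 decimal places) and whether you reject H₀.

12.75; do not reject

χ² = (59−58)²/58 + (34−38)²/38 + (46−45)²/45 + (16−16)²/16 + (19−17)²/17 + (75−58)²/58 + (28−46)²/46 + (32−31)²/31 + (14−14)²/14
   = 0.017 + 0.421 + 0.022 + 0.000 + 0.235 + 4.983 + 7.043 + 0.032 + 0.000
Sum = 12.75
df = 8. Since 12.75 < 13.362, we do not reject H₀.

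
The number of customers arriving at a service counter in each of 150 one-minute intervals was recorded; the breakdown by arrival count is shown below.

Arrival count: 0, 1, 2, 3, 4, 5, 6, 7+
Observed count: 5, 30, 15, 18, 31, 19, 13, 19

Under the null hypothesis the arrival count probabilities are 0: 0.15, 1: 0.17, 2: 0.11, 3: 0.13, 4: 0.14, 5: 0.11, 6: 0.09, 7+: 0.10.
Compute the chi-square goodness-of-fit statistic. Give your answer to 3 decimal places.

20.883

Expected counts E_i = n·p_i: 150×0.15 = 22.5, 150×0.17 = 25.5, 150×0.11 = 16.5, 150×0.13 = 19.5, 150×0.14 = 21, 150×0.11 = 16.5, 150×0.09 = 13.5, 150×0.10 = 15.
0: (5 − 22.5)²/22.5 = 306.25/22.5 = 13.6111
1: (30 − 25.5)²/25.5 = 20.25/25.5 = 0.7941
2: (15 − 16.5)²/16.5 = 2.25/16.5 = 0.1364
3: (18 − 19.5)²/19.5 = 2.25/19.5 = 0.1154
4: (31 − 21)²/21 = 100/21 = 4.7619
5: (19 − 16.5)²/16.5 = 6.25/16.5 = 0.3788
6: (13 − 13.5)²/13.5 = 0.25/13.5 = 0.0185
7+: (19 − 15)²/15 = 16/15 = 1.0667
Sum = 20.883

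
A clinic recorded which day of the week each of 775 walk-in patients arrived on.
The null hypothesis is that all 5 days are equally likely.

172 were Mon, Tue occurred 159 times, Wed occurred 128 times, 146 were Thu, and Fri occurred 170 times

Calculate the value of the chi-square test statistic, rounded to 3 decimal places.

8.645

Under H₀ each category has probability 1/5, so each expected count is 775/5 = 155.
Mon: (172 − 155)²/155 = 289/155 = 1.8645
Tue: (159 − 155)²/155 = 16/155 = 0.1032
Wed: (128 − 155)²/155 = 729/155 = 4.7032
Thu: (146 − 155)²/155 = 81/155 = 0.5226
Fri: (170 − 155)²/155 = 225/155 = 1.4516
Sum = 8.645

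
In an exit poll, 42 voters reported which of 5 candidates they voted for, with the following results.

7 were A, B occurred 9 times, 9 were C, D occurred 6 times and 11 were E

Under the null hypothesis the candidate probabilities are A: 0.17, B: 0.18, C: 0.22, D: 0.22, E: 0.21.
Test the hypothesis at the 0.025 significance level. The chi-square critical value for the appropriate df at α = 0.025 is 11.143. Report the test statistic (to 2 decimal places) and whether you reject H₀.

Expected counts E_i = n·p_i: 42×0.17 = 7.14, 42×0.18 = 7.56, 42×0.22 = 9.24, 42×0.22 = 9.24, 42×0.21 = 8.82.
cat         O        E   (O−E)²/E
A           7     7.14      0.003
B           9     7.56      0.274
C           9     9.24      0.006
D           6     9.24      1.136
E          11     8.82      0.539
Sum = 1.96
df = 4. Since 1.96 < 11.143, we do not reject H₀.

1.96; do not reject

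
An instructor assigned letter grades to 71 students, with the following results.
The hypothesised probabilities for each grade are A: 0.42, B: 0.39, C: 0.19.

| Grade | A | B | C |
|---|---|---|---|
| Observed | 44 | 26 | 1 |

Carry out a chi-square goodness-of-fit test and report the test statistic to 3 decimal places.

Expected counts E_i = n·p_i: 71×0.42 = 29.82, 71×0.39 = 27.69, 71×0.19 = 13.49.
A: (44 − 29.82)²/29.82 = 201.0724/29.82 = 6.7429
B: (26 − 27.69)²/27.69 = 2.8561/27.69 = 0.1031
C: (1 − 13.49)²/13.49 = 156.0001/13.49 = 11.5641
Sum = 18.410

18.410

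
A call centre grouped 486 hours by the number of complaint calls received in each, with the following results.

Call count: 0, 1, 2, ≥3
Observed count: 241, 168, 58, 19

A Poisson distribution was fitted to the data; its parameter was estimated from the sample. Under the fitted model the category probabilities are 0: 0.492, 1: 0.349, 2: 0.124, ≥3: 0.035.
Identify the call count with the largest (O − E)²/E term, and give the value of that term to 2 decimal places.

Expected counts E_i = n·p_i: 486×0.492 = 239.112, 486×0.349 = 169.614, 486×0.124 = 60.264, 486×0.035 = 17.01.
0: (241 − 239.112)²/239.112 = 3.564544/239.112 = 0.015
1: (168 − 169.614)²/169.614 = 2.604996/169.614 = 0.015
2: (58 − 60.264)²/60.264 = 5.125696/60.264 = 0.085
≥3: (19 − 17.01)²/17.01 = 3.9601/17.01 = 0.233
The largest term is for ≥3: 0.23.

≥3, 0.23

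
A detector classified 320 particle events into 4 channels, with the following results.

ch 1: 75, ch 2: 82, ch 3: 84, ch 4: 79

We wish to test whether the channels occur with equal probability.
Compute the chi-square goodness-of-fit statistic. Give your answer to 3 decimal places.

Under H₀ each category has probability 1/4, so each expected count is 320/4 = 80.
cat         O        E   (O−E)²/E
ch 1       75       80     0.3125
ch 2       82       80     0.0500
ch 3       84       80     0.2000
ch 4       79       80     0.0125
Sum = 0.575

0.575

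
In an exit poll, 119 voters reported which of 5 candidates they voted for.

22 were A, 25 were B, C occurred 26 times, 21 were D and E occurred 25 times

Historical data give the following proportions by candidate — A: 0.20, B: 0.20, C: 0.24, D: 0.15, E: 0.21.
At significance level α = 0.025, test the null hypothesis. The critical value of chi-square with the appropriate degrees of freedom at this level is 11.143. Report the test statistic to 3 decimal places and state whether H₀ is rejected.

0.982; do not reject

Expected counts E_i = n·p_i: 119×0.20 = 23.8, 119×0.20 = 23.8, 119×0.24 = 28.56, 119×0.15 = 17.85, 119×0.21 = 24.99.
χ² = (22−23.8)²/23.8 + (25−23.8)²/23.8 + (26−28.56)²/28.56 + (21−17.85)²/17.85 + (25−24.99)²/24.99
   = 0.1361 + 0.0605 + 0.2295 + 0.5559 + 0.0000
Sum = 0.982
df = 4. Since 0.982 < 11.143, we do not reject H₀.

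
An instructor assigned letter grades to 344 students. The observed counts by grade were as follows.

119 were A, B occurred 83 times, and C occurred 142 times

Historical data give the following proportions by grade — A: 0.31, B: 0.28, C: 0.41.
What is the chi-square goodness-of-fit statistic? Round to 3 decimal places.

Expected counts E_i = n·p_i: 344×0.31 = 106.64, 344×0.28 = 96.32, 344×0.41 = 141.04.
cat         O        E   (O−E)²/E
A         119   106.64     1.4326
B          83    96.32     1.8420
C         142   141.04     0.0065
Sum = 3.281

3.281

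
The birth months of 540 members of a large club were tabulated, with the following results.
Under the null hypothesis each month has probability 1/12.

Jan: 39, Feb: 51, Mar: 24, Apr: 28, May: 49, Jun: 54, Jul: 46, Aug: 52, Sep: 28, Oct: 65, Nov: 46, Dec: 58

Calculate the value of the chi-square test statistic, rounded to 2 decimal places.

40.18

Expected count for each of the 12 categories: 540/12 = 45.
χ² = (39−45)²/45 + (51−45)²/45 + (24−45)²/45 + (28−45)²/45 + (49−45)²/45 + (54−45)²/45 + (46−45)²/45 + (52−45)²/45 + (28−45)²/45 + (65−45)²/45 + (46−45)²/45 + (58−45)²/45
   = 0.800 + 0.800 + 9.800 + 6.422 + 0.356 + 1.800 + 0.022 + 1.089 + 6.422 + 8.889 + 0.022 + 3.756
Sum = 40.18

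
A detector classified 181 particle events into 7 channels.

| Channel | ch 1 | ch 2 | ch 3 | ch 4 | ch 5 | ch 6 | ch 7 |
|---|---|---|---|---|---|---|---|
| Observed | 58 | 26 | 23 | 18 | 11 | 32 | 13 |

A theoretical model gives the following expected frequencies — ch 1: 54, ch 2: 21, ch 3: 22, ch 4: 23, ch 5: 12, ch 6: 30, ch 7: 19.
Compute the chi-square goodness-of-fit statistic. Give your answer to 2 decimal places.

4.73

cat         O        E   (O−E)²/E
ch 1       58       54      0.296
ch 2       26       21      1.190
ch 3       23       22      0.045
ch 4       18       23      1.087
ch 5       11       12      0.083
ch 6       32       30      0.133
ch 7       13       19      1.895
Sum = 4.73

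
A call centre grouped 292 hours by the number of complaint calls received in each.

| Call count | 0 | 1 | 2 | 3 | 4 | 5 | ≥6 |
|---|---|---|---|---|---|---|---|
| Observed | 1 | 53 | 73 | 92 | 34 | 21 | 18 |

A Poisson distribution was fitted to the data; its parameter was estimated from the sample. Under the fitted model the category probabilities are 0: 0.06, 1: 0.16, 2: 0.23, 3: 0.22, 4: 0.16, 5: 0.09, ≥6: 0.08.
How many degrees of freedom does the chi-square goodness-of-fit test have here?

5

There are k = 7 categories and 1 parameter estimated from the data, so df = 7 − 1 − 1 = 5.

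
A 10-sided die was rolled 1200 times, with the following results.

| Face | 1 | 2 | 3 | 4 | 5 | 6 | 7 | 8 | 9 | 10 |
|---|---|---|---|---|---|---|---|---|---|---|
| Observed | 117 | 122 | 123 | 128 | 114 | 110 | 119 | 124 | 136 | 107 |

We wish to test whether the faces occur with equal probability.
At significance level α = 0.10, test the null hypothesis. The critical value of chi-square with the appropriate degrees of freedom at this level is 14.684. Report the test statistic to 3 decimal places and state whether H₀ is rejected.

5.533; do not reject

Expected count for each of the 10 categories: 1200/10 = 120.
χ² = (117−120)²/120 + (122−120)²/120 + (123−120)²/120 + (128−120)²/120 + (114−120)²/120 + (110−120)²/120 + (119−120)²/120 + (124−120)²/120 + (136−120)²/120 + (107−120)²/120
   = 0.0750 + 0.0333 + 0.0750 + 0.5333 + 0.3000 + 0.8333 + 0.0083 + 0.1333 + 2.1333 + 1.4083
Sum = 5.533
df = 9. Since 5.533 < 14.684, we do not reject H₀.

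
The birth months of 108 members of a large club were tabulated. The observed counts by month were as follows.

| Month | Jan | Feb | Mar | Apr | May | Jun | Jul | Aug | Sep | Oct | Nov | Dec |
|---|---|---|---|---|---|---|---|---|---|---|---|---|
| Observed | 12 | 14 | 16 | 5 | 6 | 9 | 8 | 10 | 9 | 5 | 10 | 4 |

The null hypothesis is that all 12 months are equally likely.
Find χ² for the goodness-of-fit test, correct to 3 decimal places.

Expected count for each of the 12 categories: 108/12 = 9.
cat         O        E   (O−E)²/E
Jan        12        9     1.0000
Feb        14        9     2.7778
Mar        16        9     5.4444
Apr         5        9     1.7778
May         6        9     1.0000
Jun         9        9     0.0000
Jul         8        9     0.1111
Aug        10        9     0.1111
Sep         9        9     0.0000
Oct         5        9     1.7778
Nov        10        9     0.1111
Dec         4        9     2.7778
Sum = 16.889

16.889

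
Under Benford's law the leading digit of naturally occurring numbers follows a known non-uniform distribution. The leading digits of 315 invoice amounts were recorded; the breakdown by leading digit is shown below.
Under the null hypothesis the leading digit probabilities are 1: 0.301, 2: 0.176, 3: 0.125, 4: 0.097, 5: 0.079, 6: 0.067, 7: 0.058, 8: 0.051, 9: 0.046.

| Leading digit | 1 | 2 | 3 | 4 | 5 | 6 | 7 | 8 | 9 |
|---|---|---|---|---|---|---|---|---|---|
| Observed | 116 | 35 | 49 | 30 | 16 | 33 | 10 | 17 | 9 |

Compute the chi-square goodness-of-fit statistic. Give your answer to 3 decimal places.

Expected counts E_i = n·p_i: 315×0.301 = 94.815, 315×0.176 = 55.44, 315×0.125 = 39.375, 315×0.097 = 30.555, 315×0.079 = 24.885, 315×0.067 = 21.105, 315×0.058 = 18.27, 315×0.051 = 16.065, 315×0.046 = 14.49.
cat         O        E   (O−E)²/E
1         116   94.815     4.7335
2          35    55.44     7.5360
3          49   39.375     2.3528
4          30   30.555     0.0101
5          16   24.885     3.1723
6          33   21.105     6.7041
7          10    18.27     3.7435
8          17   16.065     0.0544
9           9    14.49     2.0801
Sum = 30.387

30.387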